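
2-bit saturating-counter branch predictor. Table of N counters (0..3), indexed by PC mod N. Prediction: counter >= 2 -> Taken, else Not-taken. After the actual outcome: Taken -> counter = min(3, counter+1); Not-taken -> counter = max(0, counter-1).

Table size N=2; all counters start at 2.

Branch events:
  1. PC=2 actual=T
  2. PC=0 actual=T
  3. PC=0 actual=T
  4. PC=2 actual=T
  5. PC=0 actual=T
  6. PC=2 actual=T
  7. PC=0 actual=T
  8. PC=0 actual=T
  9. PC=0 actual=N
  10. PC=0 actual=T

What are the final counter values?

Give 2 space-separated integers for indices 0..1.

Answer: 3 2

Derivation:
Ev 1: PC=2 idx=0 pred=T actual=T -> ctr[0]=3
Ev 2: PC=0 idx=0 pred=T actual=T -> ctr[0]=3
Ev 3: PC=0 idx=0 pred=T actual=T -> ctr[0]=3
Ev 4: PC=2 idx=0 pred=T actual=T -> ctr[0]=3
Ev 5: PC=0 idx=0 pred=T actual=T -> ctr[0]=3
Ev 6: PC=2 idx=0 pred=T actual=T -> ctr[0]=3
Ev 7: PC=0 idx=0 pred=T actual=T -> ctr[0]=3
Ev 8: PC=0 idx=0 pred=T actual=T -> ctr[0]=3
Ev 9: PC=0 idx=0 pred=T actual=N -> ctr[0]=2
Ev 10: PC=0 idx=0 pred=T actual=T -> ctr[0]=3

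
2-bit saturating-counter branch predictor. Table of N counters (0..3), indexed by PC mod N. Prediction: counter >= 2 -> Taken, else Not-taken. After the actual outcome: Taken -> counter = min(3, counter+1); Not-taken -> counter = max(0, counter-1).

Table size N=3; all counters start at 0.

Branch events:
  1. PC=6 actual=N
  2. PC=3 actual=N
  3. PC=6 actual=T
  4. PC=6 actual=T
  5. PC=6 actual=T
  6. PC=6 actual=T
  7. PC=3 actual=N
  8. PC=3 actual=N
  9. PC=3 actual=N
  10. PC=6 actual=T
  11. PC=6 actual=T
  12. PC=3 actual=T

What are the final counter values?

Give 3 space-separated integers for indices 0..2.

Ev 1: PC=6 idx=0 pred=N actual=N -> ctr[0]=0
Ev 2: PC=3 idx=0 pred=N actual=N -> ctr[0]=0
Ev 3: PC=6 idx=0 pred=N actual=T -> ctr[0]=1
Ev 4: PC=6 idx=0 pred=N actual=T -> ctr[0]=2
Ev 5: PC=6 idx=0 pred=T actual=T -> ctr[0]=3
Ev 6: PC=6 idx=0 pred=T actual=T -> ctr[0]=3
Ev 7: PC=3 idx=0 pred=T actual=N -> ctr[0]=2
Ev 8: PC=3 idx=0 pred=T actual=N -> ctr[0]=1
Ev 9: PC=3 idx=0 pred=N actual=N -> ctr[0]=0
Ev 10: PC=6 idx=0 pred=N actual=T -> ctr[0]=1
Ev 11: PC=6 idx=0 pred=N actual=T -> ctr[0]=2
Ev 12: PC=3 idx=0 pred=T actual=T -> ctr[0]=3

Answer: 3 0 0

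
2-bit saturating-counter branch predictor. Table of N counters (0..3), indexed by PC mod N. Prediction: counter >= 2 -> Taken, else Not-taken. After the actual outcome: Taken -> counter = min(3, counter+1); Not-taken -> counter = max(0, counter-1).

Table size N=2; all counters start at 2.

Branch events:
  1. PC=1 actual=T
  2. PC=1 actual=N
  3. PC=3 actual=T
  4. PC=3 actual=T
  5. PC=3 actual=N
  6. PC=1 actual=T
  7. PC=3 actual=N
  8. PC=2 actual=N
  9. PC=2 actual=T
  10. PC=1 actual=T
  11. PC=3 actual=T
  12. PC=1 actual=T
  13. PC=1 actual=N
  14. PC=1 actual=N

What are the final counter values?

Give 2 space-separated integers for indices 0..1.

Answer: 2 1

Derivation:
Ev 1: PC=1 idx=1 pred=T actual=T -> ctr[1]=3
Ev 2: PC=1 idx=1 pred=T actual=N -> ctr[1]=2
Ev 3: PC=3 idx=1 pred=T actual=T -> ctr[1]=3
Ev 4: PC=3 idx=1 pred=T actual=T -> ctr[1]=3
Ev 5: PC=3 idx=1 pred=T actual=N -> ctr[1]=2
Ev 6: PC=1 idx=1 pred=T actual=T -> ctr[1]=3
Ev 7: PC=3 idx=1 pred=T actual=N -> ctr[1]=2
Ev 8: PC=2 idx=0 pred=T actual=N -> ctr[0]=1
Ev 9: PC=2 idx=0 pred=N actual=T -> ctr[0]=2
Ev 10: PC=1 idx=1 pred=T actual=T -> ctr[1]=3
Ev 11: PC=3 idx=1 pred=T actual=T -> ctr[1]=3
Ev 12: PC=1 idx=1 pred=T actual=T -> ctr[1]=3
Ev 13: PC=1 idx=1 pred=T actual=N -> ctr[1]=2
Ev 14: PC=1 idx=1 pred=T actual=N -> ctr[1]=1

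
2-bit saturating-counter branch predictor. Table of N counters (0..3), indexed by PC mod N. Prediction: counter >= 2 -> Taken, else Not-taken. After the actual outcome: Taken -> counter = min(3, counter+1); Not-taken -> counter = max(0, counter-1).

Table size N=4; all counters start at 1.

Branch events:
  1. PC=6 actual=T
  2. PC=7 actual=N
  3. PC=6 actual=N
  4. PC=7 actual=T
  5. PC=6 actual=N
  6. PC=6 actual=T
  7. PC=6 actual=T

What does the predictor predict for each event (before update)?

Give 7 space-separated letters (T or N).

Answer: N N T N N N N

Derivation:
Ev 1: PC=6 idx=2 pred=N actual=T -> ctr[2]=2
Ev 2: PC=7 idx=3 pred=N actual=N -> ctr[3]=0
Ev 3: PC=6 idx=2 pred=T actual=N -> ctr[2]=1
Ev 4: PC=7 idx=3 pred=N actual=T -> ctr[3]=1
Ev 5: PC=6 idx=2 pred=N actual=N -> ctr[2]=0
Ev 6: PC=6 idx=2 pred=N actual=T -> ctr[2]=1
Ev 7: PC=6 idx=2 pred=N actual=T -> ctr[2]=2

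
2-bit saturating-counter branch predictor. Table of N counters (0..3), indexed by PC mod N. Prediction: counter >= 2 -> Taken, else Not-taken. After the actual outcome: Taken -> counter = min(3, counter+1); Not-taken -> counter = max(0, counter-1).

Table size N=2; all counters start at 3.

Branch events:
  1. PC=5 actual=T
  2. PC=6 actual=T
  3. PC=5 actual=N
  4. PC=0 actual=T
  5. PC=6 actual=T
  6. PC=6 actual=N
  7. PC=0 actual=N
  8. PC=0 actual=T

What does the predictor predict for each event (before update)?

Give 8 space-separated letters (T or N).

Answer: T T T T T T T N

Derivation:
Ev 1: PC=5 idx=1 pred=T actual=T -> ctr[1]=3
Ev 2: PC=6 idx=0 pred=T actual=T -> ctr[0]=3
Ev 3: PC=5 idx=1 pred=T actual=N -> ctr[1]=2
Ev 4: PC=0 idx=0 pred=T actual=T -> ctr[0]=3
Ev 5: PC=6 idx=0 pred=T actual=T -> ctr[0]=3
Ev 6: PC=6 idx=0 pred=T actual=N -> ctr[0]=2
Ev 7: PC=0 idx=0 pred=T actual=N -> ctr[0]=1
Ev 8: PC=0 idx=0 pred=N actual=T -> ctr[0]=2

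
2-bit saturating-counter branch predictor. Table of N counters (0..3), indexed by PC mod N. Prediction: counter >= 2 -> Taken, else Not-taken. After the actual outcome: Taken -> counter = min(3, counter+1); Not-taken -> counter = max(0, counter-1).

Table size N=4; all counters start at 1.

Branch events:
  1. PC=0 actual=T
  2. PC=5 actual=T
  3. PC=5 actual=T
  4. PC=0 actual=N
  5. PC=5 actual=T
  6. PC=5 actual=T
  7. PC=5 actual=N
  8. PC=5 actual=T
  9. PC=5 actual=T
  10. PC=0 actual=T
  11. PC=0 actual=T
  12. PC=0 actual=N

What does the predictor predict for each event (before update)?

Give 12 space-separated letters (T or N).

Ev 1: PC=0 idx=0 pred=N actual=T -> ctr[0]=2
Ev 2: PC=5 idx=1 pred=N actual=T -> ctr[1]=2
Ev 3: PC=5 idx=1 pred=T actual=T -> ctr[1]=3
Ev 4: PC=0 idx=0 pred=T actual=N -> ctr[0]=1
Ev 5: PC=5 idx=1 pred=T actual=T -> ctr[1]=3
Ev 6: PC=5 idx=1 pred=T actual=T -> ctr[1]=3
Ev 7: PC=5 idx=1 pred=T actual=N -> ctr[1]=2
Ev 8: PC=5 idx=1 pred=T actual=T -> ctr[1]=3
Ev 9: PC=5 idx=1 pred=T actual=T -> ctr[1]=3
Ev 10: PC=0 idx=0 pred=N actual=T -> ctr[0]=2
Ev 11: PC=0 idx=0 pred=T actual=T -> ctr[0]=3
Ev 12: PC=0 idx=0 pred=T actual=N -> ctr[0]=2

Answer: N N T T T T T T T N T T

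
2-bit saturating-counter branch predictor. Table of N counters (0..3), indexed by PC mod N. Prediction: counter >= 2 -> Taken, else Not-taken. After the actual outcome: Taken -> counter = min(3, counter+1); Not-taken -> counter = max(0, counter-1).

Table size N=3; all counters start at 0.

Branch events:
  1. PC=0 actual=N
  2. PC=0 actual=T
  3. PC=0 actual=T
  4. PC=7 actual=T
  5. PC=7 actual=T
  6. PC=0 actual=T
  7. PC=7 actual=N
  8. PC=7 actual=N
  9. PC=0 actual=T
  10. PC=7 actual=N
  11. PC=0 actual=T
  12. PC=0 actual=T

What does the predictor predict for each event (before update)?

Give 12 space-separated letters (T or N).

Ev 1: PC=0 idx=0 pred=N actual=N -> ctr[0]=0
Ev 2: PC=0 idx=0 pred=N actual=T -> ctr[0]=1
Ev 3: PC=0 idx=0 pred=N actual=T -> ctr[0]=2
Ev 4: PC=7 idx=1 pred=N actual=T -> ctr[1]=1
Ev 5: PC=7 idx=1 pred=N actual=T -> ctr[1]=2
Ev 6: PC=0 idx=0 pred=T actual=T -> ctr[0]=3
Ev 7: PC=7 idx=1 pred=T actual=N -> ctr[1]=1
Ev 8: PC=7 idx=1 pred=N actual=N -> ctr[1]=0
Ev 9: PC=0 idx=0 pred=T actual=T -> ctr[0]=3
Ev 10: PC=7 idx=1 pred=N actual=N -> ctr[1]=0
Ev 11: PC=0 idx=0 pred=T actual=T -> ctr[0]=3
Ev 12: PC=0 idx=0 pred=T actual=T -> ctr[0]=3

Answer: N N N N N T T N T N T T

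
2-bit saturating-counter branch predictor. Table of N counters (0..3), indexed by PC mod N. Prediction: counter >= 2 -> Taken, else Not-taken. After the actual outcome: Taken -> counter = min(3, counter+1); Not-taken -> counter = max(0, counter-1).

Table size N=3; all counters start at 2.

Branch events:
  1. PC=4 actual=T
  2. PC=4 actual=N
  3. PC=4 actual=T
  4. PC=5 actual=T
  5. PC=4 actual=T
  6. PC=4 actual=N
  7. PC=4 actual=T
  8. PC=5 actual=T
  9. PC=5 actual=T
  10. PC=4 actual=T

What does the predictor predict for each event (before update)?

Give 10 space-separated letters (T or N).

Answer: T T T T T T T T T T

Derivation:
Ev 1: PC=4 idx=1 pred=T actual=T -> ctr[1]=3
Ev 2: PC=4 idx=1 pred=T actual=N -> ctr[1]=2
Ev 3: PC=4 idx=1 pred=T actual=T -> ctr[1]=3
Ev 4: PC=5 idx=2 pred=T actual=T -> ctr[2]=3
Ev 5: PC=4 idx=1 pred=T actual=T -> ctr[1]=3
Ev 6: PC=4 idx=1 pred=T actual=N -> ctr[1]=2
Ev 7: PC=4 idx=1 pred=T actual=T -> ctr[1]=3
Ev 8: PC=5 idx=2 pred=T actual=T -> ctr[2]=3
Ev 9: PC=5 idx=2 pred=T actual=T -> ctr[2]=3
Ev 10: PC=4 idx=1 pred=T actual=T -> ctr[1]=3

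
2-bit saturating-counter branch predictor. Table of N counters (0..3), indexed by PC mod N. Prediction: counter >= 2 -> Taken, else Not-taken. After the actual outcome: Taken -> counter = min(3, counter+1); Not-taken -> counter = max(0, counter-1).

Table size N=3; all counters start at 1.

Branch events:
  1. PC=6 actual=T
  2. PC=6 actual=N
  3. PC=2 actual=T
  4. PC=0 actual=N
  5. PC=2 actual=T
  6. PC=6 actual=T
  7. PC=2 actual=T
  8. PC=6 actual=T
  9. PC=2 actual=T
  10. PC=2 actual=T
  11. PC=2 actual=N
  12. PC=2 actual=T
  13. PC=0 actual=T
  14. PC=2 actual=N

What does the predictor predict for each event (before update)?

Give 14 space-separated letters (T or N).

Ev 1: PC=6 idx=0 pred=N actual=T -> ctr[0]=2
Ev 2: PC=6 idx=0 pred=T actual=N -> ctr[0]=1
Ev 3: PC=2 idx=2 pred=N actual=T -> ctr[2]=2
Ev 4: PC=0 idx=0 pred=N actual=N -> ctr[0]=0
Ev 5: PC=2 idx=2 pred=T actual=T -> ctr[2]=3
Ev 6: PC=6 idx=0 pred=N actual=T -> ctr[0]=1
Ev 7: PC=2 idx=2 pred=T actual=T -> ctr[2]=3
Ev 8: PC=6 idx=0 pred=N actual=T -> ctr[0]=2
Ev 9: PC=2 idx=2 pred=T actual=T -> ctr[2]=3
Ev 10: PC=2 idx=2 pred=T actual=T -> ctr[2]=3
Ev 11: PC=2 idx=2 pred=T actual=N -> ctr[2]=2
Ev 12: PC=2 idx=2 pred=T actual=T -> ctr[2]=3
Ev 13: PC=0 idx=0 pred=T actual=T -> ctr[0]=3
Ev 14: PC=2 idx=2 pred=T actual=N -> ctr[2]=2

Answer: N T N N T N T N T T T T T T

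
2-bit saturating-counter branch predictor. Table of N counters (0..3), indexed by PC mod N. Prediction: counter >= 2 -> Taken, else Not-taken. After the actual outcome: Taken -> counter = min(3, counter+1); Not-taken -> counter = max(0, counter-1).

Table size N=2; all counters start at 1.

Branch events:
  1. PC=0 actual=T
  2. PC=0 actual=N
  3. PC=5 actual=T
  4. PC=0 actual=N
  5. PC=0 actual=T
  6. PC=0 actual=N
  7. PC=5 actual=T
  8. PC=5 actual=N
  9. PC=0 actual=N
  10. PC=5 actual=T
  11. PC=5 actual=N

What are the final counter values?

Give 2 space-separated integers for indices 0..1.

Ev 1: PC=0 idx=0 pred=N actual=T -> ctr[0]=2
Ev 2: PC=0 idx=0 pred=T actual=N -> ctr[0]=1
Ev 3: PC=5 idx=1 pred=N actual=T -> ctr[1]=2
Ev 4: PC=0 idx=0 pred=N actual=N -> ctr[0]=0
Ev 5: PC=0 idx=0 pred=N actual=T -> ctr[0]=1
Ev 6: PC=0 idx=0 pred=N actual=N -> ctr[0]=0
Ev 7: PC=5 idx=1 pred=T actual=T -> ctr[1]=3
Ev 8: PC=5 idx=1 pred=T actual=N -> ctr[1]=2
Ev 9: PC=0 idx=0 pred=N actual=N -> ctr[0]=0
Ev 10: PC=5 idx=1 pred=T actual=T -> ctr[1]=3
Ev 11: PC=5 idx=1 pred=T actual=N -> ctr[1]=2

Answer: 0 2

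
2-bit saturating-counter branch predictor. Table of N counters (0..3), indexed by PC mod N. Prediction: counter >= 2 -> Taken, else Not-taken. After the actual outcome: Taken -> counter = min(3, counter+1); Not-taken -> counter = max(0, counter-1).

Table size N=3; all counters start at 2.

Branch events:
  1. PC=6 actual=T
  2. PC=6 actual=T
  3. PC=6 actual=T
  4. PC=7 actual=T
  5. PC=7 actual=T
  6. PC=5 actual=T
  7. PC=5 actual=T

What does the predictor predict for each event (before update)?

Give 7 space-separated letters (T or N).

Answer: T T T T T T T

Derivation:
Ev 1: PC=6 idx=0 pred=T actual=T -> ctr[0]=3
Ev 2: PC=6 idx=0 pred=T actual=T -> ctr[0]=3
Ev 3: PC=6 idx=0 pred=T actual=T -> ctr[0]=3
Ev 4: PC=7 idx=1 pred=T actual=T -> ctr[1]=3
Ev 5: PC=7 idx=1 pred=T actual=T -> ctr[1]=3
Ev 6: PC=5 idx=2 pred=T actual=T -> ctr[2]=3
Ev 7: PC=5 idx=2 pred=T actual=T -> ctr[2]=3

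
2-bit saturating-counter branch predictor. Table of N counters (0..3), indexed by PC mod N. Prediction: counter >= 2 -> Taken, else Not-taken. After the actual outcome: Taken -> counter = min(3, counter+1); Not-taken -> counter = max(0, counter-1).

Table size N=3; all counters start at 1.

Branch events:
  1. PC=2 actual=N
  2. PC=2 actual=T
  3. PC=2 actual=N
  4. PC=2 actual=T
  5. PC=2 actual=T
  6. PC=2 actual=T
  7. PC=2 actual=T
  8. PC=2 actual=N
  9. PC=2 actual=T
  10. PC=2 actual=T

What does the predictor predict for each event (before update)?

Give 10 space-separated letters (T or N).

Answer: N N N N N T T T T T

Derivation:
Ev 1: PC=2 idx=2 pred=N actual=N -> ctr[2]=0
Ev 2: PC=2 idx=2 pred=N actual=T -> ctr[2]=1
Ev 3: PC=2 idx=2 pred=N actual=N -> ctr[2]=0
Ev 4: PC=2 idx=2 pred=N actual=T -> ctr[2]=1
Ev 5: PC=2 idx=2 pred=N actual=T -> ctr[2]=2
Ev 6: PC=2 idx=2 pred=T actual=T -> ctr[2]=3
Ev 7: PC=2 idx=2 pred=T actual=T -> ctr[2]=3
Ev 8: PC=2 idx=2 pred=T actual=N -> ctr[2]=2
Ev 9: PC=2 idx=2 pred=T actual=T -> ctr[2]=3
Ev 10: PC=2 idx=2 pred=T actual=T -> ctr[2]=3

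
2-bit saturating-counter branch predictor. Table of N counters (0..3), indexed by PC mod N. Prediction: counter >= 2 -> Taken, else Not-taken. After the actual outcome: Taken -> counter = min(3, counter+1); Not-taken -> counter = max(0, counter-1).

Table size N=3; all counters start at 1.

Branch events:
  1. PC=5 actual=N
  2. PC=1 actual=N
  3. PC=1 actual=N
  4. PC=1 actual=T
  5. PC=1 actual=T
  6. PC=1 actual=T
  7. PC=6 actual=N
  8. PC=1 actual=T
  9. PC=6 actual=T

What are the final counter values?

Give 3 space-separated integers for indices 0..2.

Ev 1: PC=5 idx=2 pred=N actual=N -> ctr[2]=0
Ev 2: PC=1 idx=1 pred=N actual=N -> ctr[1]=0
Ev 3: PC=1 idx=1 pred=N actual=N -> ctr[1]=0
Ev 4: PC=1 idx=1 pred=N actual=T -> ctr[1]=1
Ev 5: PC=1 idx=1 pred=N actual=T -> ctr[1]=2
Ev 6: PC=1 idx=1 pred=T actual=T -> ctr[1]=3
Ev 7: PC=6 idx=0 pred=N actual=N -> ctr[0]=0
Ev 8: PC=1 idx=1 pred=T actual=T -> ctr[1]=3
Ev 9: PC=6 idx=0 pred=N actual=T -> ctr[0]=1

Answer: 1 3 0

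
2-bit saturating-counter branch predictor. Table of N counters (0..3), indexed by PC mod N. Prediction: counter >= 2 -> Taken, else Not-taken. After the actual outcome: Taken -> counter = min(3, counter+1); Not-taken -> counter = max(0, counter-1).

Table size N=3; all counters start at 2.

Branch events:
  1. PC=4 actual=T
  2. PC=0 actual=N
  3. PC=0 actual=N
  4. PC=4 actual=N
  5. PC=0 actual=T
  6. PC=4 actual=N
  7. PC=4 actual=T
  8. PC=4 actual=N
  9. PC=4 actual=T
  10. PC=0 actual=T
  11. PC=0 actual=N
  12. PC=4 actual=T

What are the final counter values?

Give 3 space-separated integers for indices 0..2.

Answer: 1 3 2

Derivation:
Ev 1: PC=4 idx=1 pred=T actual=T -> ctr[1]=3
Ev 2: PC=0 idx=0 pred=T actual=N -> ctr[0]=1
Ev 3: PC=0 idx=0 pred=N actual=N -> ctr[0]=0
Ev 4: PC=4 idx=1 pred=T actual=N -> ctr[1]=2
Ev 5: PC=0 idx=0 pred=N actual=T -> ctr[0]=1
Ev 6: PC=4 idx=1 pred=T actual=N -> ctr[1]=1
Ev 7: PC=4 idx=1 pred=N actual=T -> ctr[1]=2
Ev 8: PC=4 idx=1 pred=T actual=N -> ctr[1]=1
Ev 9: PC=4 idx=1 pred=N actual=T -> ctr[1]=2
Ev 10: PC=0 idx=0 pred=N actual=T -> ctr[0]=2
Ev 11: PC=0 idx=0 pred=T actual=N -> ctr[0]=1
Ev 12: PC=4 idx=1 pred=T actual=T -> ctr[1]=3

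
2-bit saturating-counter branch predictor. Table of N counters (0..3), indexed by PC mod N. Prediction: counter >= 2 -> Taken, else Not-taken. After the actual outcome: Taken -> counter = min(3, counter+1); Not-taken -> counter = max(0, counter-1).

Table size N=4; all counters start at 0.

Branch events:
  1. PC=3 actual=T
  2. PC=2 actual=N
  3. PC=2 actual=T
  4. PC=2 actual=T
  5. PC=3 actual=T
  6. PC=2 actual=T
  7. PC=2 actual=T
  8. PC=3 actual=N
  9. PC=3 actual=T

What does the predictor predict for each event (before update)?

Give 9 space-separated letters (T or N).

Answer: N N N N N T T T N

Derivation:
Ev 1: PC=3 idx=3 pred=N actual=T -> ctr[3]=1
Ev 2: PC=2 idx=2 pred=N actual=N -> ctr[2]=0
Ev 3: PC=2 idx=2 pred=N actual=T -> ctr[2]=1
Ev 4: PC=2 idx=2 pred=N actual=T -> ctr[2]=2
Ev 5: PC=3 idx=3 pred=N actual=T -> ctr[3]=2
Ev 6: PC=2 idx=2 pred=T actual=T -> ctr[2]=3
Ev 7: PC=2 idx=2 pred=T actual=T -> ctr[2]=3
Ev 8: PC=3 idx=3 pred=T actual=N -> ctr[3]=1
Ev 9: PC=3 idx=3 pred=N actual=T -> ctr[3]=2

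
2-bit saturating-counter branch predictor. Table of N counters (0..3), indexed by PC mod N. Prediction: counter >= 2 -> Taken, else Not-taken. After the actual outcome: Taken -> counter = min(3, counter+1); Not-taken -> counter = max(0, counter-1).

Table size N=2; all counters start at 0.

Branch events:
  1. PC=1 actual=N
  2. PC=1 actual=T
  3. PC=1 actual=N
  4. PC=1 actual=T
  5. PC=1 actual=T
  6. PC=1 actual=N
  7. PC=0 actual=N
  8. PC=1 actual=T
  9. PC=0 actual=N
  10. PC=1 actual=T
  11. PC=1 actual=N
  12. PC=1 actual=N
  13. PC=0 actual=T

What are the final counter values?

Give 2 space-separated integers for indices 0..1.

Ev 1: PC=1 idx=1 pred=N actual=N -> ctr[1]=0
Ev 2: PC=1 idx=1 pred=N actual=T -> ctr[1]=1
Ev 3: PC=1 idx=1 pred=N actual=N -> ctr[1]=0
Ev 4: PC=1 idx=1 pred=N actual=T -> ctr[1]=1
Ev 5: PC=1 idx=1 pred=N actual=T -> ctr[1]=2
Ev 6: PC=1 idx=1 pred=T actual=N -> ctr[1]=1
Ev 7: PC=0 idx=0 pred=N actual=N -> ctr[0]=0
Ev 8: PC=1 idx=1 pred=N actual=T -> ctr[1]=2
Ev 9: PC=0 idx=0 pred=N actual=N -> ctr[0]=0
Ev 10: PC=1 idx=1 pred=T actual=T -> ctr[1]=3
Ev 11: PC=1 idx=1 pred=T actual=N -> ctr[1]=2
Ev 12: PC=1 idx=1 pred=T actual=N -> ctr[1]=1
Ev 13: PC=0 idx=0 pred=N actual=T -> ctr[0]=1

Answer: 1 1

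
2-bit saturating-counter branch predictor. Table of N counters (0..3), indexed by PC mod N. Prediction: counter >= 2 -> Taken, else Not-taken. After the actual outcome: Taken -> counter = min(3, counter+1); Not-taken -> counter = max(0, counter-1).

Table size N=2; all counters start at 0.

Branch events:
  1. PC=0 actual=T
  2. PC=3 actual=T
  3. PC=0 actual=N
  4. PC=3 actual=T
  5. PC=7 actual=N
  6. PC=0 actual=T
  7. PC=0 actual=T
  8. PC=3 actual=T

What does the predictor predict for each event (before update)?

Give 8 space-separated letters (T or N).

Answer: N N N N T N N N

Derivation:
Ev 1: PC=0 idx=0 pred=N actual=T -> ctr[0]=1
Ev 2: PC=3 idx=1 pred=N actual=T -> ctr[1]=1
Ev 3: PC=0 idx=0 pred=N actual=N -> ctr[0]=0
Ev 4: PC=3 idx=1 pred=N actual=T -> ctr[1]=2
Ev 5: PC=7 idx=1 pred=T actual=N -> ctr[1]=1
Ev 6: PC=0 idx=0 pred=N actual=T -> ctr[0]=1
Ev 7: PC=0 idx=0 pred=N actual=T -> ctr[0]=2
Ev 8: PC=3 idx=1 pred=N actual=T -> ctr[1]=2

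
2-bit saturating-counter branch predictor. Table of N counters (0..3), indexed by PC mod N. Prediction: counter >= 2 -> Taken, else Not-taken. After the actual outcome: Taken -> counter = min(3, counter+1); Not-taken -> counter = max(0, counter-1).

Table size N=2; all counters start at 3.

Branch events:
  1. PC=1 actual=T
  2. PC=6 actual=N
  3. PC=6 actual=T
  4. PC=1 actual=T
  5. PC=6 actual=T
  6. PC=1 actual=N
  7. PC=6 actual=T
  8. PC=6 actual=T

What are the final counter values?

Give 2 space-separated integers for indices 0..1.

Ev 1: PC=1 idx=1 pred=T actual=T -> ctr[1]=3
Ev 2: PC=6 idx=0 pred=T actual=N -> ctr[0]=2
Ev 3: PC=6 idx=0 pred=T actual=T -> ctr[0]=3
Ev 4: PC=1 idx=1 pred=T actual=T -> ctr[1]=3
Ev 5: PC=6 idx=0 pred=T actual=T -> ctr[0]=3
Ev 6: PC=1 idx=1 pred=T actual=N -> ctr[1]=2
Ev 7: PC=6 idx=0 pred=T actual=T -> ctr[0]=3
Ev 8: PC=6 idx=0 pred=T actual=T -> ctr[0]=3

Answer: 3 2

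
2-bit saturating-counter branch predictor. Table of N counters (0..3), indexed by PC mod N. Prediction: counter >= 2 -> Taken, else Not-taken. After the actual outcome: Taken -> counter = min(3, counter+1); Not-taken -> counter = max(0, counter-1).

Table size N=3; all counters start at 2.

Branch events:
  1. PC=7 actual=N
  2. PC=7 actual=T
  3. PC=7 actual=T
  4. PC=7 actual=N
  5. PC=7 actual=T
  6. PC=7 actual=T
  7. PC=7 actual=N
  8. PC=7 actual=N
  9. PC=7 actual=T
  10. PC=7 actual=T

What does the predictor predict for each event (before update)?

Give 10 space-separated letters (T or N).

Ev 1: PC=7 idx=1 pred=T actual=N -> ctr[1]=1
Ev 2: PC=7 idx=1 pred=N actual=T -> ctr[1]=2
Ev 3: PC=7 idx=1 pred=T actual=T -> ctr[1]=3
Ev 4: PC=7 idx=1 pred=T actual=N -> ctr[1]=2
Ev 5: PC=7 idx=1 pred=T actual=T -> ctr[1]=3
Ev 6: PC=7 idx=1 pred=T actual=T -> ctr[1]=3
Ev 7: PC=7 idx=1 pred=T actual=N -> ctr[1]=2
Ev 8: PC=7 idx=1 pred=T actual=N -> ctr[1]=1
Ev 9: PC=7 idx=1 pred=N actual=T -> ctr[1]=2
Ev 10: PC=7 idx=1 pred=T actual=T -> ctr[1]=3

Answer: T N T T T T T T N T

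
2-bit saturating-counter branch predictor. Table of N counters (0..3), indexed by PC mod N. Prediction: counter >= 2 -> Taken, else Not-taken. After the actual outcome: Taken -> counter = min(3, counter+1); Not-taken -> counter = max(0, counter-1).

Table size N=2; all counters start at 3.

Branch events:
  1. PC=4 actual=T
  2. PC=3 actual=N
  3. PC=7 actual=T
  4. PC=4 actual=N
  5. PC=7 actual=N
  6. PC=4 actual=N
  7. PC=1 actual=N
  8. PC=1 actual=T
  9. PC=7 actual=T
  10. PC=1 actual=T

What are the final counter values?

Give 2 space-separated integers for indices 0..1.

Ev 1: PC=4 idx=0 pred=T actual=T -> ctr[0]=3
Ev 2: PC=3 idx=1 pred=T actual=N -> ctr[1]=2
Ev 3: PC=7 idx=1 pred=T actual=T -> ctr[1]=3
Ev 4: PC=4 idx=0 pred=T actual=N -> ctr[0]=2
Ev 5: PC=7 idx=1 pred=T actual=N -> ctr[1]=2
Ev 6: PC=4 idx=0 pred=T actual=N -> ctr[0]=1
Ev 7: PC=1 idx=1 pred=T actual=N -> ctr[1]=1
Ev 8: PC=1 idx=1 pred=N actual=T -> ctr[1]=2
Ev 9: PC=7 idx=1 pred=T actual=T -> ctr[1]=3
Ev 10: PC=1 idx=1 pred=T actual=T -> ctr[1]=3

Answer: 1 3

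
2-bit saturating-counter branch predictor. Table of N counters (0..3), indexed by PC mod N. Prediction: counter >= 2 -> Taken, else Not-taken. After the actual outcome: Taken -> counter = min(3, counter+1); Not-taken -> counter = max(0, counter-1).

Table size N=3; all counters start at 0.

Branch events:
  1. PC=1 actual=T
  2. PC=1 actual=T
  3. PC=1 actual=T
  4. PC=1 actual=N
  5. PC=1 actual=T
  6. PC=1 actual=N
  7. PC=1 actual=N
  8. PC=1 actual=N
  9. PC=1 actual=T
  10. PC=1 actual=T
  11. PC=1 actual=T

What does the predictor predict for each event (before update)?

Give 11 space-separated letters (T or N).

Ev 1: PC=1 idx=1 pred=N actual=T -> ctr[1]=1
Ev 2: PC=1 idx=1 pred=N actual=T -> ctr[1]=2
Ev 3: PC=1 idx=1 pred=T actual=T -> ctr[1]=3
Ev 4: PC=1 idx=1 pred=T actual=N -> ctr[1]=2
Ev 5: PC=1 idx=1 pred=T actual=T -> ctr[1]=3
Ev 6: PC=1 idx=1 pred=T actual=N -> ctr[1]=2
Ev 7: PC=1 idx=1 pred=T actual=N -> ctr[1]=1
Ev 8: PC=1 idx=1 pred=N actual=N -> ctr[1]=0
Ev 9: PC=1 idx=1 pred=N actual=T -> ctr[1]=1
Ev 10: PC=1 idx=1 pred=N actual=T -> ctr[1]=2
Ev 11: PC=1 idx=1 pred=T actual=T -> ctr[1]=3

Answer: N N T T T T T N N N T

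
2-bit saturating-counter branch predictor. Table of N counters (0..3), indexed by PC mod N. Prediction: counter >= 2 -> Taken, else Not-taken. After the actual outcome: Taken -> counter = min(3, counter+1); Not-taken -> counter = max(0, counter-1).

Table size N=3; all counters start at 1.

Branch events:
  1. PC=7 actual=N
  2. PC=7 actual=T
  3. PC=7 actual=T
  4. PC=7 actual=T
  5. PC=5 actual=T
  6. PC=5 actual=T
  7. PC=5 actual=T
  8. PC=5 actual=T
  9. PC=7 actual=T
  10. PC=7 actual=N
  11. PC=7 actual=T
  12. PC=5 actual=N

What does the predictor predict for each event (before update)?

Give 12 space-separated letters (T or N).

Answer: N N N T N T T T T T T T

Derivation:
Ev 1: PC=7 idx=1 pred=N actual=N -> ctr[1]=0
Ev 2: PC=7 idx=1 pred=N actual=T -> ctr[1]=1
Ev 3: PC=7 idx=1 pred=N actual=T -> ctr[1]=2
Ev 4: PC=7 idx=1 pred=T actual=T -> ctr[1]=3
Ev 5: PC=5 idx=2 pred=N actual=T -> ctr[2]=2
Ev 6: PC=5 idx=2 pred=T actual=T -> ctr[2]=3
Ev 7: PC=5 idx=2 pred=T actual=T -> ctr[2]=3
Ev 8: PC=5 idx=2 pred=T actual=T -> ctr[2]=3
Ev 9: PC=7 idx=1 pred=T actual=T -> ctr[1]=3
Ev 10: PC=7 idx=1 pred=T actual=N -> ctr[1]=2
Ev 11: PC=7 idx=1 pred=T actual=T -> ctr[1]=3
Ev 12: PC=5 idx=2 pred=T actual=N -> ctr[2]=2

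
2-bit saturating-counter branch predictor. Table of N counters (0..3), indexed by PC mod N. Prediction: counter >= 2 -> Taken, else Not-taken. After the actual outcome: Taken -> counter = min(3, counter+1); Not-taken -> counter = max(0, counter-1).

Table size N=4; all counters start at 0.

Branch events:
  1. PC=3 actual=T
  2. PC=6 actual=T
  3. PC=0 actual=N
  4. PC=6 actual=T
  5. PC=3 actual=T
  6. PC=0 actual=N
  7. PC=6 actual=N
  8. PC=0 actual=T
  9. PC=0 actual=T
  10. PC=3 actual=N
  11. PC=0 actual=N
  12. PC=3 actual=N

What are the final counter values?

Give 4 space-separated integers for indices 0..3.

Answer: 1 0 1 0

Derivation:
Ev 1: PC=3 idx=3 pred=N actual=T -> ctr[3]=1
Ev 2: PC=6 idx=2 pred=N actual=T -> ctr[2]=1
Ev 3: PC=0 idx=0 pred=N actual=N -> ctr[0]=0
Ev 4: PC=6 idx=2 pred=N actual=T -> ctr[2]=2
Ev 5: PC=3 idx=3 pred=N actual=T -> ctr[3]=2
Ev 6: PC=0 idx=0 pred=N actual=N -> ctr[0]=0
Ev 7: PC=6 idx=2 pred=T actual=N -> ctr[2]=1
Ev 8: PC=0 idx=0 pred=N actual=T -> ctr[0]=1
Ev 9: PC=0 idx=0 pred=N actual=T -> ctr[0]=2
Ev 10: PC=3 idx=3 pred=T actual=N -> ctr[3]=1
Ev 11: PC=0 idx=0 pred=T actual=N -> ctr[0]=1
Ev 12: PC=3 idx=3 pred=N actual=N -> ctr[3]=0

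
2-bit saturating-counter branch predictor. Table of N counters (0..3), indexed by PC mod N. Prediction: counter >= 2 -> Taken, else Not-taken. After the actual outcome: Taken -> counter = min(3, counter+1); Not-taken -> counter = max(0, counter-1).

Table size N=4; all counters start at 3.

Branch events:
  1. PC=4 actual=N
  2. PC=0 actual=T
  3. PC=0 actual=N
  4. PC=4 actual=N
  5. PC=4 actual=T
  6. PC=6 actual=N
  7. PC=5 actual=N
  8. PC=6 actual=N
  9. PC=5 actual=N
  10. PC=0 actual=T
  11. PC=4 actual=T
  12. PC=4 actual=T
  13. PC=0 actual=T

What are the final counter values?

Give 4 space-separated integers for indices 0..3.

Ev 1: PC=4 idx=0 pred=T actual=N -> ctr[0]=2
Ev 2: PC=0 idx=0 pred=T actual=T -> ctr[0]=3
Ev 3: PC=0 idx=0 pred=T actual=N -> ctr[0]=2
Ev 4: PC=4 idx=0 pred=T actual=N -> ctr[0]=1
Ev 5: PC=4 idx=0 pred=N actual=T -> ctr[0]=2
Ev 6: PC=6 idx=2 pred=T actual=N -> ctr[2]=2
Ev 7: PC=5 idx=1 pred=T actual=N -> ctr[1]=2
Ev 8: PC=6 idx=2 pred=T actual=N -> ctr[2]=1
Ev 9: PC=5 idx=1 pred=T actual=N -> ctr[1]=1
Ev 10: PC=0 idx=0 pred=T actual=T -> ctr[0]=3
Ev 11: PC=4 idx=0 pred=T actual=T -> ctr[0]=3
Ev 12: PC=4 idx=0 pred=T actual=T -> ctr[0]=3
Ev 13: PC=0 idx=0 pred=T actual=T -> ctr[0]=3

Answer: 3 1 1 3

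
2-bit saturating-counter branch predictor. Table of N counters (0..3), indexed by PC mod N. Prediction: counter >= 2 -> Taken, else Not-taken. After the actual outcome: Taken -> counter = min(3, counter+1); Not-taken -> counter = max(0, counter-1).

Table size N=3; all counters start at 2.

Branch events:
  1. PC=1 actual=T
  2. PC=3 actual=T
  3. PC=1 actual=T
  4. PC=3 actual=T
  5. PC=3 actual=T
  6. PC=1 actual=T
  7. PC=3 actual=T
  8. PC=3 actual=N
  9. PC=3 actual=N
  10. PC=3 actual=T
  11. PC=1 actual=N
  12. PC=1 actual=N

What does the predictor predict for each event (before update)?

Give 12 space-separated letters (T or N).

Ev 1: PC=1 idx=1 pred=T actual=T -> ctr[1]=3
Ev 2: PC=3 idx=0 pred=T actual=T -> ctr[0]=3
Ev 3: PC=1 idx=1 pred=T actual=T -> ctr[1]=3
Ev 4: PC=3 idx=0 pred=T actual=T -> ctr[0]=3
Ev 5: PC=3 idx=0 pred=T actual=T -> ctr[0]=3
Ev 6: PC=1 idx=1 pred=T actual=T -> ctr[1]=3
Ev 7: PC=3 idx=0 pred=T actual=T -> ctr[0]=3
Ev 8: PC=3 idx=0 pred=T actual=N -> ctr[0]=2
Ev 9: PC=3 idx=0 pred=T actual=N -> ctr[0]=1
Ev 10: PC=3 idx=0 pred=N actual=T -> ctr[0]=2
Ev 11: PC=1 idx=1 pred=T actual=N -> ctr[1]=2
Ev 12: PC=1 idx=1 pred=T actual=N -> ctr[1]=1

Answer: T T T T T T T T T N T T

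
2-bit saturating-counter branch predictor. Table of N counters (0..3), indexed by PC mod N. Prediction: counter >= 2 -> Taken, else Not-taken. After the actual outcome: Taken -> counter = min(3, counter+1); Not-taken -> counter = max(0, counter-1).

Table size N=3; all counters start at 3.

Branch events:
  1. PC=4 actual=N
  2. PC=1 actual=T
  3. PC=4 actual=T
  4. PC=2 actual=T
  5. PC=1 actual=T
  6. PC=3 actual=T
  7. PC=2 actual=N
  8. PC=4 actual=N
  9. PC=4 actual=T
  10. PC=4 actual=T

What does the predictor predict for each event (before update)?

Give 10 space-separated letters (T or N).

Ev 1: PC=4 idx=1 pred=T actual=N -> ctr[1]=2
Ev 2: PC=1 idx=1 pred=T actual=T -> ctr[1]=3
Ev 3: PC=4 idx=1 pred=T actual=T -> ctr[1]=3
Ev 4: PC=2 idx=2 pred=T actual=T -> ctr[2]=3
Ev 5: PC=1 idx=1 pred=T actual=T -> ctr[1]=3
Ev 6: PC=3 idx=0 pred=T actual=T -> ctr[0]=3
Ev 7: PC=2 idx=2 pred=T actual=N -> ctr[2]=2
Ev 8: PC=4 idx=1 pred=T actual=N -> ctr[1]=2
Ev 9: PC=4 idx=1 pred=T actual=T -> ctr[1]=3
Ev 10: PC=4 idx=1 pred=T actual=T -> ctr[1]=3

Answer: T T T T T T T T T T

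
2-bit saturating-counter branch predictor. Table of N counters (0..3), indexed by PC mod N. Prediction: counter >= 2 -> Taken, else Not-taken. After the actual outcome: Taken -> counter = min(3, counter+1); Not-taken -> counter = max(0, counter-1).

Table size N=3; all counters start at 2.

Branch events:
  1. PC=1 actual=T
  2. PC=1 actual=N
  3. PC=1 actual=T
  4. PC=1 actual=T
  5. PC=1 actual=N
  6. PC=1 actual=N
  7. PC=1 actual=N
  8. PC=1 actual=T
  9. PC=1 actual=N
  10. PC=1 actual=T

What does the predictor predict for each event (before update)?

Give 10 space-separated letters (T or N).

Ev 1: PC=1 idx=1 pred=T actual=T -> ctr[1]=3
Ev 2: PC=1 idx=1 pred=T actual=N -> ctr[1]=2
Ev 3: PC=1 idx=1 pred=T actual=T -> ctr[1]=3
Ev 4: PC=1 idx=1 pred=T actual=T -> ctr[1]=3
Ev 5: PC=1 idx=1 pred=T actual=N -> ctr[1]=2
Ev 6: PC=1 idx=1 pred=T actual=N -> ctr[1]=1
Ev 7: PC=1 idx=1 pred=N actual=N -> ctr[1]=0
Ev 8: PC=1 idx=1 pred=N actual=T -> ctr[1]=1
Ev 9: PC=1 idx=1 pred=N actual=N -> ctr[1]=0
Ev 10: PC=1 idx=1 pred=N actual=T -> ctr[1]=1

Answer: T T T T T T N N N N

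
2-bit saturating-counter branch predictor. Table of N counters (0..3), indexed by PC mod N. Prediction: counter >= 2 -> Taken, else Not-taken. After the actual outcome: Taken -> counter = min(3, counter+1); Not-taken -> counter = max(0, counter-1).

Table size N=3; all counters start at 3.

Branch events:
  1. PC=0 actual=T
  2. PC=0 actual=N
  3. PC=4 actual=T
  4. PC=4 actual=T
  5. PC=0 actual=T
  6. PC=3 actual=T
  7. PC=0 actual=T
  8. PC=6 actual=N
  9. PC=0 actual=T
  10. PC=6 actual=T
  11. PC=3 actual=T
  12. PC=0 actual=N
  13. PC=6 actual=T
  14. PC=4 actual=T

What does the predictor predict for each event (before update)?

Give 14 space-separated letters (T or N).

Ev 1: PC=0 idx=0 pred=T actual=T -> ctr[0]=3
Ev 2: PC=0 idx=0 pred=T actual=N -> ctr[0]=2
Ev 3: PC=4 idx=1 pred=T actual=T -> ctr[1]=3
Ev 4: PC=4 idx=1 pred=T actual=T -> ctr[1]=3
Ev 5: PC=0 idx=0 pred=T actual=T -> ctr[0]=3
Ev 6: PC=3 idx=0 pred=T actual=T -> ctr[0]=3
Ev 7: PC=0 idx=0 pred=T actual=T -> ctr[0]=3
Ev 8: PC=6 idx=0 pred=T actual=N -> ctr[0]=2
Ev 9: PC=0 idx=0 pred=T actual=T -> ctr[0]=3
Ev 10: PC=6 idx=0 pred=T actual=T -> ctr[0]=3
Ev 11: PC=3 idx=0 pred=T actual=T -> ctr[0]=3
Ev 12: PC=0 idx=0 pred=T actual=N -> ctr[0]=2
Ev 13: PC=6 idx=0 pred=T actual=T -> ctr[0]=3
Ev 14: PC=4 idx=1 pred=T actual=T -> ctr[1]=3

Answer: T T T T T T T T T T T T T T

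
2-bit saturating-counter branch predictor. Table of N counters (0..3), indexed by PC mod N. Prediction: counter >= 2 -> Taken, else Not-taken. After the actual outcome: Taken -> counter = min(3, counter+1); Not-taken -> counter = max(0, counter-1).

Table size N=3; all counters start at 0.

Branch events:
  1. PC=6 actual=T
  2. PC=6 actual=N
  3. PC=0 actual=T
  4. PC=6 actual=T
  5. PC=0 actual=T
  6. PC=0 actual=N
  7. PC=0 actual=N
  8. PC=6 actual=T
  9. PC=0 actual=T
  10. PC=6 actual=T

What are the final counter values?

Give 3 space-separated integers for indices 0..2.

Ev 1: PC=6 idx=0 pred=N actual=T -> ctr[0]=1
Ev 2: PC=6 idx=0 pred=N actual=N -> ctr[0]=0
Ev 3: PC=0 idx=0 pred=N actual=T -> ctr[0]=1
Ev 4: PC=6 idx=0 pred=N actual=T -> ctr[0]=2
Ev 5: PC=0 idx=0 pred=T actual=T -> ctr[0]=3
Ev 6: PC=0 idx=0 pred=T actual=N -> ctr[0]=2
Ev 7: PC=0 idx=0 pred=T actual=N -> ctr[0]=1
Ev 8: PC=6 idx=0 pred=N actual=T -> ctr[0]=2
Ev 9: PC=0 idx=0 pred=T actual=T -> ctr[0]=3
Ev 10: PC=6 idx=0 pred=T actual=T -> ctr[0]=3

Answer: 3 0 0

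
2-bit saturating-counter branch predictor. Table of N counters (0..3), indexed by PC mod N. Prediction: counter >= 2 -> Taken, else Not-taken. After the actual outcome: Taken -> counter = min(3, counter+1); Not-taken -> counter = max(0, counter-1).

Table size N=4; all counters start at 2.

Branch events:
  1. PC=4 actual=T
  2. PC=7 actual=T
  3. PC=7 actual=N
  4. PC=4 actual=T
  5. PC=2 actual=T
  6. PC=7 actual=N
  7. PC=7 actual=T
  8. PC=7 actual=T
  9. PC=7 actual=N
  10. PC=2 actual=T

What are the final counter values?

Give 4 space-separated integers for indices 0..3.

Answer: 3 2 3 2

Derivation:
Ev 1: PC=4 idx=0 pred=T actual=T -> ctr[0]=3
Ev 2: PC=7 idx=3 pred=T actual=T -> ctr[3]=3
Ev 3: PC=7 idx=3 pred=T actual=N -> ctr[3]=2
Ev 4: PC=4 idx=0 pred=T actual=T -> ctr[0]=3
Ev 5: PC=2 idx=2 pred=T actual=T -> ctr[2]=3
Ev 6: PC=7 idx=3 pred=T actual=N -> ctr[3]=1
Ev 7: PC=7 idx=3 pred=N actual=T -> ctr[3]=2
Ev 8: PC=7 idx=3 pred=T actual=T -> ctr[3]=3
Ev 9: PC=7 idx=3 pred=T actual=N -> ctr[3]=2
Ev 10: PC=2 idx=2 pred=T actual=T -> ctr[2]=3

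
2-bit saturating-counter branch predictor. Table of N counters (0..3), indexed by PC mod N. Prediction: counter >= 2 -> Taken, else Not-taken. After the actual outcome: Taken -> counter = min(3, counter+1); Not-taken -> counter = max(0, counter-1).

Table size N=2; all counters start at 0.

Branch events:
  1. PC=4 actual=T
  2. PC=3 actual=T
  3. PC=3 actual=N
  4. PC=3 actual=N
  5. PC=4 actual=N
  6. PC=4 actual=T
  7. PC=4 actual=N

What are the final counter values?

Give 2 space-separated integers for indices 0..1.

Ev 1: PC=4 idx=0 pred=N actual=T -> ctr[0]=1
Ev 2: PC=3 idx=1 pred=N actual=T -> ctr[1]=1
Ev 3: PC=3 idx=1 pred=N actual=N -> ctr[1]=0
Ev 4: PC=3 idx=1 pred=N actual=N -> ctr[1]=0
Ev 5: PC=4 idx=0 pred=N actual=N -> ctr[0]=0
Ev 6: PC=4 idx=0 pred=N actual=T -> ctr[0]=1
Ev 7: PC=4 idx=0 pred=N actual=N -> ctr[0]=0

Answer: 0 0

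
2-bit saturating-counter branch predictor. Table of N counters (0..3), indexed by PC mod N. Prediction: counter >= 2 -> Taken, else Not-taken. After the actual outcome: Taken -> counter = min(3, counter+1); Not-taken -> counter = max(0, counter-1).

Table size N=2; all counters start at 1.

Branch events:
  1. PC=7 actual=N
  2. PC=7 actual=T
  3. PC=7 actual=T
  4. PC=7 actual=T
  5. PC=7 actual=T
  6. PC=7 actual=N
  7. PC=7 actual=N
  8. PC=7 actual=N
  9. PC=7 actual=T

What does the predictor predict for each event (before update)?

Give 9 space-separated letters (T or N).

Ev 1: PC=7 idx=1 pred=N actual=N -> ctr[1]=0
Ev 2: PC=7 idx=1 pred=N actual=T -> ctr[1]=1
Ev 3: PC=7 idx=1 pred=N actual=T -> ctr[1]=2
Ev 4: PC=7 idx=1 pred=T actual=T -> ctr[1]=3
Ev 5: PC=7 idx=1 pred=T actual=T -> ctr[1]=3
Ev 6: PC=7 idx=1 pred=T actual=N -> ctr[1]=2
Ev 7: PC=7 idx=1 pred=T actual=N -> ctr[1]=1
Ev 8: PC=7 idx=1 pred=N actual=N -> ctr[1]=0
Ev 9: PC=7 idx=1 pred=N actual=T -> ctr[1]=1

Answer: N N N T T T T N N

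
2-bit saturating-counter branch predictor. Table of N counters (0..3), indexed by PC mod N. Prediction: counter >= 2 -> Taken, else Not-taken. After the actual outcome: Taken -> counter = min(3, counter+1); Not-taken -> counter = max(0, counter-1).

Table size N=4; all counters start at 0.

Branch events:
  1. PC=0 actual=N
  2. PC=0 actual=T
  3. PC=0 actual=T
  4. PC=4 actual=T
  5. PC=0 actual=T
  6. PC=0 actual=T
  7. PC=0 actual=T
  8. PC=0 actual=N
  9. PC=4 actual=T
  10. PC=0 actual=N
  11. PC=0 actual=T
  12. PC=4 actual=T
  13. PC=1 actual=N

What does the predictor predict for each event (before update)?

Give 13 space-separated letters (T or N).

Ev 1: PC=0 idx=0 pred=N actual=N -> ctr[0]=0
Ev 2: PC=0 idx=0 pred=N actual=T -> ctr[0]=1
Ev 3: PC=0 idx=0 pred=N actual=T -> ctr[0]=2
Ev 4: PC=4 idx=0 pred=T actual=T -> ctr[0]=3
Ev 5: PC=0 idx=0 pred=T actual=T -> ctr[0]=3
Ev 6: PC=0 idx=0 pred=T actual=T -> ctr[0]=3
Ev 7: PC=0 idx=0 pred=T actual=T -> ctr[0]=3
Ev 8: PC=0 idx=0 pred=T actual=N -> ctr[0]=2
Ev 9: PC=4 idx=0 pred=T actual=T -> ctr[0]=3
Ev 10: PC=0 idx=0 pred=T actual=N -> ctr[0]=2
Ev 11: PC=0 idx=0 pred=T actual=T -> ctr[0]=3
Ev 12: PC=4 idx=0 pred=T actual=T -> ctr[0]=3
Ev 13: PC=1 idx=1 pred=N actual=N -> ctr[1]=0

Answer: N N N T T T T T T T T T N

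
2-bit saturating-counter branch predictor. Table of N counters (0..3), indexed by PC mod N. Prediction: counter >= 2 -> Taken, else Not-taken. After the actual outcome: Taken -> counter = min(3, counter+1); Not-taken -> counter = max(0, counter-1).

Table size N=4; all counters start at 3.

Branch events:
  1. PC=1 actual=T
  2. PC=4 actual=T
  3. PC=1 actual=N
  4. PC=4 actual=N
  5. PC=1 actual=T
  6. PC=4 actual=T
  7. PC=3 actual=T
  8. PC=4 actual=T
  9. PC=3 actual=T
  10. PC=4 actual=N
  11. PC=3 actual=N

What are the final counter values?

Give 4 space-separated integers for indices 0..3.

Ev 1: PC=1 idx=1 pred=T actual=T -> ctr[1]=3
Ev 2: PC=4 idx=0 pred=T actual=T -> ctr[0]=3
Ev 3: PC=1 idx=1 pred=T actual=N -> ctr[1]=2
Ev 4: PC=4 idx=0 pred=T actual=N -> ctr[0]=2
Ev 5: PC=1 idx=1 pred=T actual=T -> ctr[1]=3
Ev 6: PC=4 idx=0 pred=T actual=T -> ctr[0]=3
Ev 7: PC=3 idx=3 pred=T actual=T -> ctr[3]=3
Ev 8: PC=4 idx=0 pred=T actual=T -> ctr[0]=3
Ev 9: PC=3 idx=3 pred=T actual=T -> ctr[3]=3
Ev 10: PC=4 idx=0 pred=T actual=N -> ctr[0]=2
Ev 11: PC=3 idx=3 pred=T actual=N -> ctr[3]=2

Answer: 2 3 3 2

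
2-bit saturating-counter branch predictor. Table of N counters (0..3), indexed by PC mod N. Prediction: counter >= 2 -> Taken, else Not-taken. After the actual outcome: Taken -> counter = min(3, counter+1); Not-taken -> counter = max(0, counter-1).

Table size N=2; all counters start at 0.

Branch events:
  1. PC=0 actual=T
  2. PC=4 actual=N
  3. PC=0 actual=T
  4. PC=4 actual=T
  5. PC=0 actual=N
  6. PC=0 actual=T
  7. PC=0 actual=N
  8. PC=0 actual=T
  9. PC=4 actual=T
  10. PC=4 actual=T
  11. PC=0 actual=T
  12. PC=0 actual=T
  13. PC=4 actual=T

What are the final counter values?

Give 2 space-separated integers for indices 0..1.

Answer: 3 0

Derivation:
Ev 1: PC=0 idx=0 pred=N actual=T -> ctr[0]=1
Ev 2: PC=4 idx=0 pred=N actual=N -> ctr[0]=0
Ev 3: PC=0 idx=0 pred=N actual=T -> ctr[0]=1
Ev 4: PC=4 idx=0 pred=N actual=T -> ctr[0]=2
Ev 5: PC=0 idx=0 pred=T actual=N -> ctr[0]=1
Ev 6: PC=0 idx=0 pred=N actual=T -> ctr[0]=2
Ev 7: PC=0 idx=0 pred=T actual=N -> ctr[0]=1
Ev 8: PC=0 idx=0 pred=N actual=T -> ctr[0]=2
Ev 9: PC=4 idx=0 pred=T actual=T -> ctr[0]=3
Ev 10: PC=4 idx=0 pred=T actual=T -> ctr[0]=3
Ev 11: PC=0 idx=0 pred=T actual=T -> ctr[0]=3
Ev 12: PC=0 idx=0 pred=T actual=T -> ctr[0]=3
Ev 13: PC=4 idx=0 pred=T actual=T -> ctr[0]=3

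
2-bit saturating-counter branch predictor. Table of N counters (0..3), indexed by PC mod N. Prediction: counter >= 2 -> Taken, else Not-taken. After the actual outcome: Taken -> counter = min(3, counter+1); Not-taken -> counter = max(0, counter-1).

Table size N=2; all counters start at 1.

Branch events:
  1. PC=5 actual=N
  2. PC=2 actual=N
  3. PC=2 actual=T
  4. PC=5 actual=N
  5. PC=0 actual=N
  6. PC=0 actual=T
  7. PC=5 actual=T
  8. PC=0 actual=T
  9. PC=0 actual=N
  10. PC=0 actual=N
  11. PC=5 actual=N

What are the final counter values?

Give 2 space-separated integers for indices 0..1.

Ev 1: PC=5 idx=1 pred=N actual=N -> ctr[1]=0
Ev 2: PC=2 idx=0 pred=N actual=N -> ctr[0]=0
Ev 3: PC=2 idx=0 pred=N actual=T -> ctr[0]=1
Ev 4: PC=5 idx=1 pred=N actual=N -> ctr[1]=0
Ev 5: PC=0 idx=0 pred=N actual=N -> ctr[0]=0
Ev 6: PC=0 idx=0 pred=N actual=T -> ctr[0]=1
Ev 7: PC=5 idx=1 pred=N actual=T -> ctr[1]=1
Ev 8: PC=0 idx=0 pred=N actual=T -> ctr[0]=2
Ev 9: PC=0 idx=0 pred=T actual=N -> ctr[0]=1
Ev 10: PC=0 idx=0 pred=N actual=N -> ctr[0]=0
Ev 11: PC=5 idx=1 pred=N actual=N -> ctr[1]=0

Answer: 0 0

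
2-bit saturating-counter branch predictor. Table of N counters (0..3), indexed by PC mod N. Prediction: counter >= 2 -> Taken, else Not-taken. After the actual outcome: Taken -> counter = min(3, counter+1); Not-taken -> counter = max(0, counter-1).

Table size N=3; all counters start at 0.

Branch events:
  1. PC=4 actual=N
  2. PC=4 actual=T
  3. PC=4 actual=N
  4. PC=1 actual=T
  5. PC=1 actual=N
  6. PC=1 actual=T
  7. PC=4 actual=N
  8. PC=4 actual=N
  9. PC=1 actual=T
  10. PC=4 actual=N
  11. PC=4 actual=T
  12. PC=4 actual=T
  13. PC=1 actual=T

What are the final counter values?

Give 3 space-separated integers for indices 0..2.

Ev 1: PC=4 idx=1 pred=N actual=N -> ctr[1]=0
Ev 2: PC=4 idx=1 pred=N actual=T -> ctr[1]=1
Ev 3: PC=4 idx=1 pred=N actual=N -> ctr[1]=0
Ev 4: PC=1 idx=1 pred=N actual=T -> ctr[1]=1
Ev 5: PC=1 idx=1 pred=N actual=N -> ctr[1]=0
Ev 6: PC=1 idx=1 pred=N actual=T -> ctr[1]=1
Ev 7: PC=4 idx=1 pred=N actual=N -> ctr[1]=0
Ev 8: PC=4 idx=1 pred=N actual=N -> ctr[1]=0
Ev 9: PC=1 idx=1 pred=N actual=T -> ctr[1]=1
Ev 10: PC=4 idx=1 pred=N actual=N -> ctr[1]=0
Ev 11: PC=4 idx=1 pred=N actual=T -> ctr[1]=1
Ev 12: PC=4 idx=1 pred=N actual=T -> ctr[1]=2
Ev 13: PC=1 idx=1 pred=T actual=T -> ctr[1]=3

Answer: 0 3 0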